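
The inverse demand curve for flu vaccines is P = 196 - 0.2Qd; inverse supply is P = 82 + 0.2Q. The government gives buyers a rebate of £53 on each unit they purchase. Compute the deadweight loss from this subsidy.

Pre-subsidy: 196 - 0.2Q = 82 + 0.2Q gives Q* = 285 and P* = 139.
With the rebate, buyers effectively pay Pb = Ps − 53, where Ps is the price sellers receive.
On the curves, Pb = 196 - 0.2Q and Ps = 82 + 0.2Q; the wedge Ps − Pb = 53 gives 82 + 0.2Q − (196 - 0.2Q) = 53, so Q' = 417.5.
Then Pb = 196 − 0.2·417.5 = 112.5 and Ps = 82 + 0.2·417.5 = 165.5.
The subsidy expands output by 417.5 − 285 = 132.5 past the efficient level; on those units the gap between marginal cost and willingness to pay runs from 0 up to 53.
DWL = ½ × 53 × 132.5 = 3511.25.

Deadweight loss = £3511.25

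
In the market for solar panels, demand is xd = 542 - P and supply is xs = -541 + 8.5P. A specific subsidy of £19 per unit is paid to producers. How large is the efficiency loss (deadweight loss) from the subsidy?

Pre-subsidy: 542 - P = -541 + 8.5P gives P* = 114, x* = 428.
With the subsidy, sellers receive Ps = Pb + 19 for each unit, where Pb is the price buyers pay.
Supply in terms of Pb becomes xs = -541 + 8.5(Pb + 19) = -379.5 + 8.5Pb. Setting this equal to demand: 542 - Pb = -379.5 + 8.5Pb, so Pb = 97.
Sellers receive Ps = 97 + 19 = 116; x' = 542 − 1·97 = 445.
The subsidy expands output by 445 − 428 = 17 past the efficient level; on those units the gap between marginal cost and willingness to pay runs from 0 up to 19.
DWL = ½ × 19 × 17 = 161.5.

Deadweight loss = £161.5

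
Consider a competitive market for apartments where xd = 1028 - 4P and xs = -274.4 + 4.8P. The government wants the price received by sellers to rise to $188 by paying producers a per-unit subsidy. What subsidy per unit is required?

At a seller price of 188, quantity supplied is -274.4 + 4.8·188 = 628.
Buyers absorb 628 only when they pay Pb with 1028 − 4·Pb = 628, i.e. Pb = 100.
s = Ps − Pb = 188 − 100 = 88.

Required subsidy s = $88 per unit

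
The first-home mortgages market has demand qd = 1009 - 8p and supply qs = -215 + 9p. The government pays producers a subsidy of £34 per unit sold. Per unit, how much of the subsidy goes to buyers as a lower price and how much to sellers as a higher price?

Buyers gain £18 per unit; sellers gain £16 per unit

Pre-subsidy: 1009 - 8p = -215 + 9p gives p* = 72, q* = 433.
With the subsidy, sellers receive ps = pb + 34 for each unit, where pb is the price buyers pay.
Supply in terms of pb becomes qs = -215 + 9(pb + 34) = 91 + 9pb. Setting this equal to demand: 1009 - 8pb = 91 + 9pb, so pb = 54.
Sellers receive ps = 54 + 34 = 88; q' = 1009 − 8·54 = 577.
Buyers' price falls by p* − pb = 72 − 54 = 18; sellers' price rises by ps − p* = 88 − 72 = 16.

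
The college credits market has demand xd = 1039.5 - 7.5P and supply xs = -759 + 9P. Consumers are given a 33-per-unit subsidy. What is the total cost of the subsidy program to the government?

Pre-subsidy: 1039.5 - 7.5P = -759 + 9P gives P* = 109, x* = 222.
With the rebate, buyers effectively pay Pb = Ps − 33, where Ps is the price sellers receive.
Demand in terms of Ps becomes xd = 1039.5 − 7.5(Ps − 33) = 1287 - 7.5Ps. Setting this equal to supply: 1287 - 7.5Ps = -759 + 9Ps, so Ps = 124.
Buyers pay Pb = 124 − 33 = 91; x' = -759 + 9·124 = 357.
Government outlay = subsidy × quantity = 33 × 357 = 11781.

Government cost = 11781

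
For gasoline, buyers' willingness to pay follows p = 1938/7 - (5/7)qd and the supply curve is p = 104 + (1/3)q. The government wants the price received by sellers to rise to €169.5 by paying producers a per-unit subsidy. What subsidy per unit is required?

Required subsidy s = €33 per unit

At a seller price of 169.5, quantity supplied is -312 + 3·169.5 = 196.5.
Buyers absorb 196.5 only when they pay pb = 1938/7 − (5/7)·196.5 = 136.5.
s = ps − pb = 169.5 − 136.5 = 33.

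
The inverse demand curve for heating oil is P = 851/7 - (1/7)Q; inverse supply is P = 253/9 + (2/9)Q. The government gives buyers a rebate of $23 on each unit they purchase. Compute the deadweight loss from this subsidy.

Pre-subsidy: 851/7 - (1/7)Q = 253/9 + (2/9)Q gives Q* = 256 and P* = 85.
With the rebate, buyers effectively pay Pb = Ps − 23, where Ps is the price sellers receive.
On the curves, Pb = 851/7 - (1/7)Q and Ps = 253/9 + (2/9)Q; the wedge Ps − Pb = 23 gives 253/9 + (2/9)Q − (851/7 - (1/7)Q) = 23, so Q' = 319.
Then Pb = 851/7 − (1/7)·319 = 76 and Ps = 253/9 + (2/9)·319 = 99.
The subsidy expands output by 319 − 256 = 63 past the efficient level; on those units the gap between marginal cost and willingness to pay runs from 0 up to 23.
DWL = ½ × 23 × 63 = 724.5.

Deadweight loss = $724.5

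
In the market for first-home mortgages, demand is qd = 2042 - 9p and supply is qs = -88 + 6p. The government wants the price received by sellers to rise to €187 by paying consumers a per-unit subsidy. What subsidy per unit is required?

Required subsidy s = €75 per unit

At a seller price of 187, quantity supplied is -88 + 6·187 = 1034.
Buyers absorb 1034 only when they pay pb with 2042 − 9·pb = 1034, i.e. pb = 112.
s = ps − pb = 187 − 112 = 75.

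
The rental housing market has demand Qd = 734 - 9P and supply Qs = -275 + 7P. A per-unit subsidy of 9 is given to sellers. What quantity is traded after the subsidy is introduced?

Q' = 201.875

Pre-subsidy: 734 - 9P = -275 + 7P gives P* = 63.0625, Q* = 166.4375.
With the subsidy, sellers receive Ps = Pb + 9 for each unit, where Pb is the price buyers pay.
Supply in terms of Pb becomes Qs = -275 + 7(Pb + 9) = -212 + 7Pb. Setting this equal to demand: 734 - 9Pb = -212 + 7Pb, so Pb = 59.125.
Sellers receive Ps = 59.125 + 9 = 68.125; Q' = 734 − 9·59.125 = 201.875.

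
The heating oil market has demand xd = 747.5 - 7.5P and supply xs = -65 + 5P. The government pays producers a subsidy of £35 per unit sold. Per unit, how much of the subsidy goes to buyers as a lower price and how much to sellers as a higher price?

Buyers gain £14 per unit; sellers gain £21 per unit

Pre-subsidy: 747.5 - 7.5P = -65 + 5P gives P* = 65, x* = 260.
With the subsidy, sellers receive Ps = Pb + 35 for each unit, where Pb is the price buyers pay.
Supply in terms of Pb becomes xs = -65 + 5(Pb + 35) = 110 + 5Pb. Setting this equal to demand: 747.5 - 7.5Pb = 110 + 5Pb, so Pb = 51.
Sellers receive Ps = 51 + 35 = 86; x' = 747.5 − 7.5·51 = 365.
Buyers' price falls by P* − Pb = 65 − 51 = 14; sellers' price rises by Ps − P* = 86 − 65 = 21.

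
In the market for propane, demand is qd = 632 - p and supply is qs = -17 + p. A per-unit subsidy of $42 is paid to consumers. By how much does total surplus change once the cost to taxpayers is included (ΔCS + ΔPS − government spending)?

Net change in total surplus = -$441

Pre-subsidy: 632 - p = -17 + p gives p* = 324.5, q* = 307.5.
With the rebate, buyers effectively pay pb = ps − 42, where ps is the price sellers receive.
Demand in terms of ps becomes qd = 632 − 1(ps − 42) = 674 - ps. Setting this equal to supply: 674 - ps = -17 + ps, so ps = 345.5.
Buyers pay pb = 345.5 − 42 = 303.5; q' = -17 + 1·345.5 = 328.5.
ΔCS = ½(307.5 + 328.5)(324.5 − 303.5) = 6678; ΔPS = ½(307.5 + 328.5)(345.5 − 324.5) = 6678.
Government spending = 42 × 328.5 = 13797.
Net change = 6678 + 6678 − 13797 = -441. The loss equals the DWL triangle ½·42·21.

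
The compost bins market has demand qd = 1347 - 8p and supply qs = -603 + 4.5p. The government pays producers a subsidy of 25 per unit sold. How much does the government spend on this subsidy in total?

Pre-subsidy: 1347 - 8p = -603 + 4.5p gives p* = 156, q* = 99.
With the subsidy, sellers receive ps = pb + 25 for each unit, where pb is the price buyers pay.
Supply in terms of pb becomes qs = -603 + 4.5(pb + 25) = -490.5 + 4.5pb. Setting this equal to demand: 1347 - 8pb = -490.5 + 4.5pb, so pb = 147.
Sellers receive ps = 147 + 25 = 172; q' = 1347 − 8·147 = 171.
Government outlay = subsidy × quantity = 25 × 171 = 4275.

Government cost = 4275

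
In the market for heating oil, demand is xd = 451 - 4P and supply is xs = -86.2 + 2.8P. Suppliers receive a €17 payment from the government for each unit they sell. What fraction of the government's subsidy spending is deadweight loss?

DWL / government spending = 14/163

Pre-subsidy: 451 - 4P = -86.2 + 2.8P gives P* = 79, x* = 135.
With the subsidy, sellers receive Ps = Pb + 17 for each unit, where Pb is the price buyers pay.
Supply in terms of Pb becomes xs = -86.2 + 2.8(Pb + 17) = -38.6 + 2.8Pb. Setting this equal to demand: 451 - 4Pb = -38.6 + 2.8Pb, so Pb = 72.
Sellers receive Ps = 72 + 17 = 89; x' = 451 − 4·72 = 163.
ΔCS = ½(135 + 163)(79 − 72) = 1043; ΔPS = ½(135 + 163)(89 − 79) = 1490.
Government spending = 17 × 163 = 2771.
DWL = ½ × 17 × (163 − 135) = 238; fraction = 238 / 2771 = 14/163.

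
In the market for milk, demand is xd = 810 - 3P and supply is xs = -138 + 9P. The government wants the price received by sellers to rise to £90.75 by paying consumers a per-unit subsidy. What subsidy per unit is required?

At a seller price of 90.75, quantity supplied is -138 + 9·90.75 = 678.75.
Buyers absorb 678.75 only when they pay Pb with 810 − 3·Pb = 678.75, i.e. Pb = 43.75.
s = Ps − Pb = 90.75 − 43.75 = 47.

Required subsidy s = £47 per unit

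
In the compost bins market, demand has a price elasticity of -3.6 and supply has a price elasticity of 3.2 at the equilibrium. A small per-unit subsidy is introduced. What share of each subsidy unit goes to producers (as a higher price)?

Producer share = 9/17

For a small subsidy around the equilibrium, the benefit split depends on the relative slopes, which at a point are proportional to the elasticities.
Buyer share = εs/(εs + |εd|) = 3.2/(3.2 + 3.6) = 8/17; seller share = |εd|/(εs + |εd|) = 9/17.
So producers capture 9/17 of the subsidy.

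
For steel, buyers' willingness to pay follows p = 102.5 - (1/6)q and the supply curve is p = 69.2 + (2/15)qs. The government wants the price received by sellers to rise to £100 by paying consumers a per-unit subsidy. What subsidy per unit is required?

At a seller price of 100, quantity supplied is -519 + 7.5·100 = 231.
Buyers absorb 231 only when they pay pb = 102.5 − (1/6)·231 = 64.
s = ps − pb = 100 − 64 = 36.

Required subsidy s = £36 per unit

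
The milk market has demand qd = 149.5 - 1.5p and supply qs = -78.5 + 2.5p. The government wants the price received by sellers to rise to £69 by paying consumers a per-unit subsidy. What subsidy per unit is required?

At a seller price of 69, quantity supplied is -78.5 + 2.5·69 = 94.
Buyers absorb 94 only when they pay pb with 149.5 − 1.5·pb = 94, i.e. pb = 37.
s = ps − pb = 69 − 37 = 32.

Required subsidy s = £32 per unit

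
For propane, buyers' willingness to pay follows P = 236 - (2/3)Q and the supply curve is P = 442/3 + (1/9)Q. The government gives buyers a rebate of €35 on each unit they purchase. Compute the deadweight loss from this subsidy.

Pre-subsidy: 236 - (2/3)Q = 442/3 + (1/9)Q gives Q* = 114 and P* = 160.
With the rebate, buyers effectively pay Pb = Ps − 35, where Ps is the price sellers receive.
On the curves, Pb = 236 - (2/3)Q and Ps = 442/3 + (1/9)Q; the wedge Ps − Pb = 35 gives 442/3 + (1/9)Q − (236 - (2/3)Q) = 35, so Q' = 159.
Then Pb = 236 − (2/3)·159 = 130 and Ps = 442/3 + (1/9)·159 = 165.
The subsidy expands output by 159 − 114 = 45 past the efficient level; on those units the gap between marginal cost and willingness to pay runs from 0 up to 35.
DWL = ½ × 35 × 45 = 787.5.

Deadweight loss = €787.5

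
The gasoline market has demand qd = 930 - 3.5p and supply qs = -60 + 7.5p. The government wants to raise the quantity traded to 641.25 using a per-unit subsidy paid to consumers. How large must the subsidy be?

At q = 641.25, invert demand for the buyer price: pb = (930 − 641.25)/3.5 = 82.5; invert supply for the seller price: ps = (641.25 − (-60))/7.5 = 93.5.
The subsidy must fill the gap: s = ps − pb = 93.5 − 82.5 = 11.

Required subsidy s = 11 per unit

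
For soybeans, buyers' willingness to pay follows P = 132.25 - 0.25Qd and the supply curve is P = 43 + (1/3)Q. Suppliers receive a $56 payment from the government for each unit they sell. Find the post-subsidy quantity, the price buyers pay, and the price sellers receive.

Q' = 249; buyers pay $70; sellers receive $126

Pre-subsidy: 132.25 - 0.25Q = 43 + (1/3)Q gives Q* = 153 and P* = 94.
With the subsidy, sellers receive Ps = Pb + 56 for each unit, where Pb is the price buyers pay.
On the curves, Pb = 132.25 - 0.25Q and Ps = 43 + (1/3)Q; the wedge Ps − Pb = 56 gives 43 + (1/3)Q − (132.25 - 0.25Q) = 56, so Q' = 249.
Then Pb = 132.25 − 0.25·249 = 70 and Ps = 43 + (1/3)·249 = 126.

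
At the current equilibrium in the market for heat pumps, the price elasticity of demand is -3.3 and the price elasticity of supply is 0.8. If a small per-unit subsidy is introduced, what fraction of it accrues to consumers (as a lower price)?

For a small subsidy around the equilibrium, the benefit split depends on the relative slopes, which at a point are proportional to the elasticities.
Buyer share = εs/(εs + |εd|) = 0.8/(0.8 + 3.3) = 8/41; seller share = |εd|/(εs + |εd|) = 33/41.

Consumer share = 8/41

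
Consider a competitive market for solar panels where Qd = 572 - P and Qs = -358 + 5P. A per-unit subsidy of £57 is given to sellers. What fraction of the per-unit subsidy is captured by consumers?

Pre-subsidy: 572 - P = -358 + 5P gives P* = 155, Q* = 417.
With the subsidy, sellers receive Ps = Pb + 57 for each unit, where Pb is the price buyers pay.
Supply in terms of Pb becomes Qs = -358 + 5(Pb + 57) = -73 + 5Pb. Setting this equal to demand: 572 - Pb = -73 + 5Pb, so Pb = 107.5.
Sellers receive Ps = 107.5 + 57 = 164.5; Q' = 572 − 1·107.5 = 464.5.
Buyers' price falls by P* − Pb = 155 − 107.5 = 47.5; sellers' price rises by Ps − P* = 164.5 − 155 = 9.5.
So consumers capture 47.5/57 = 5/6 of each unit of subsidy.

Consumer share = 5/6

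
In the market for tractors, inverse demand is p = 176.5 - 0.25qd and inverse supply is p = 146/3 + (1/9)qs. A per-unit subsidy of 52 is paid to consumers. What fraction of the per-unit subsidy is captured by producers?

Pre-subsidy: 176.5 - 0.25q = 146/3 + (1/9)q gives q* = 354 and p* = 88.
With the rebate, buyers effectively pay pb = ps − 52, where ps is the price sellers receive.
On the curves, pb = 176.5 - 0.25q and ps = 146/3 + (1/9)q; the wedge ps − pb = 52 gives 146/3 + (1/9)q − (176.5 - 0.25q) = 52, so q' = 498.
Then pb = 176.5 − 0.25·498 = 52 and ps = 146/3 + (1/9)·498 = 104.
Buyers' price falls by p* − pb = 88 − 52 = 36; sellers' price rises by ps − p* = 104 − 88 = 16.
So producers capture 16/52 = 4/13 of each unit of subsidy.

Producer share = 4/13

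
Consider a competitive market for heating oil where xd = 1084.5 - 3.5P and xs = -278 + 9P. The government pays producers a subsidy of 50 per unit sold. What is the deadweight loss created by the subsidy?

Deadweight loss = 3150

Pre-subsidy: 1084.5 - 3.5P = -278 + 9P gives P* = 109, x* = 703.
With the subsidy, sellers receive Ps = Pb + 50 for each unit, where Pb is the price buyers pay.
Supply in terms of Pb becomes xs = -278 + 9(Pb + 50) = 172 + 9Pb. Setting this equal to demand: 1084.5 - 3.5Pb = 172 + 9Pb, so Pb = 73.
Sellers receive Ps = 73 + 50 = 123; x' = 1084.5 − 3.5·73 = 829.
The subsidy expands output by 829 − 703 = 126 past the efficient level; on those units the gap between marginal cost and willingness to pay runs from 0 up to 50.
DWL = ½ × 50 × 126 = 3150.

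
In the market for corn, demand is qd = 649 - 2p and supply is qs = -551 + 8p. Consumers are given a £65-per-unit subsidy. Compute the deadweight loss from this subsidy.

Deadweight loss = £3380

Pre-subsidy: 649 - 2p = -551 + 8p gives p* = 120, q* = 409.
With the rebate, buyers effectively pay pb = ps − 65, where ps is the price sellers receive.
Demand in terms of ps becomes qd = 649 − 2(ps − 65) = 779 - 2ps. Setting this equal to supply: 779 - 2ps = -551 + 8ps, so ps = 133.
Buyers pay pb = 133 − 65 = 68; q' = -551 + 8·133 = 513.
The subsidy expands output by 513 − 409 = 104 past the efficient level; on those units the gap between marginal cost and willingness to pay runs from 0 up to 65.
DWL = ½ × 65 × 104 = 3380.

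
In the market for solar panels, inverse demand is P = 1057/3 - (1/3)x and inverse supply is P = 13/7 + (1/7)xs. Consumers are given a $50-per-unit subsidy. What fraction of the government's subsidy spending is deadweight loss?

DWL / government spending = 105/1682

Pre-subsidy: 1057/3 - (1/3)x = 13/7 + (1/7)x gives x* = 736 and P* = 107.
With the rebate, buyers effectively pay Pb = Ps − 50, where Ps is the price sellers receive.
On the curves, Pb = 1057/3 - (1/3)x and Ps = 13/7 + (1/7)x; the wedge Ps − Pb = 50 gives 13/7 + (1/7)x − (1057/3 - (1/3)x) = 50, so x' = 841.
Then Pb = 1057/3 − (1/3)·841 = 72 and Ps = 13/7 + (1/7)·841 = 122.
ΔCS = ½(736 + 841)(107 − 72) = 27597.5; ΔPS = ½(736 + 841)(122 − 107) = 11827.5.
Government spending = 50 × 841 = 42050.
DWL = ½ × 50 × (841 − 736) = 2625; fraction = 2625 / 42050 = 105/1682.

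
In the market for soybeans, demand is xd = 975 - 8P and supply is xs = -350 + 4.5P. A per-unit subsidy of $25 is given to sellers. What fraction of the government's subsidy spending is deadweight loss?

Pre-subsidy: 975 - 8P = -350 + 4.5P gives P* = 106, x* = 127.
With the subsidy, sellers receive Ps = Pb + 25 for each unit, where Pb is the price buyers pay.
Supply in terms of Pb becomes xs = -350 + 4.5(Pb + 25) = -237.5 + 4.5Pb. Setting this equal to demand: 975 - 8Pb = -237.5 + 4.5Pb, so Pb = 97.
Sellers receive Ps = 97 + 25 = 122; x' = 975 − 8·97 = 199.
ΔCS = ½(127 + 199)(106 − 97) = 1467; ΔPS = ½(127 + 199)(122 − 106) = 2608.
Government spending = 25 × 199 = 4975.
DWL = ½ × 25 × (199 − 127) = 900; fraction = 900 / 4975 = 36/199.

DWL / government spending = 36/199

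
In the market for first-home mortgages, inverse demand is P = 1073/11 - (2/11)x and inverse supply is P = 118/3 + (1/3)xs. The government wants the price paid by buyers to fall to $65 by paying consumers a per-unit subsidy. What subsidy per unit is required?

Required subsidy s = $34 per unit

At a buyer price of 65, quantity demanded is 536.5 − 5.5·65 = 179.
Sellers supply 179 only when they receive Ps = 118/3 + (1/3)·179 = 99.
s = Ps − Pb = 99 − 65 = 34.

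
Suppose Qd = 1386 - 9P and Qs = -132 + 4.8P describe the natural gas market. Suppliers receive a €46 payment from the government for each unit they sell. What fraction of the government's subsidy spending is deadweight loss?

DWL / government spending = 2/15

Pre-subsidy: 1386 - 9P = -132 + 4.8P gives P* = 110, Q* = 396.
With the subsidy, sellers receive Ps = Pb + 46 for each unit, where Pb is the price buyers pay.
Supply in terms of Pb becomes Qs = -132 + 4.8(Pb + 46) = 88.8 + 4.8Pb. Setting this equal to demand: 1386 - 9Pb = 88.8 + 4.8Pb, so Pb = 94.
Sellers receive Ps = 94 + 46 = 140; Q' = 1386 − 9·94 = 540.
ΔCS = ½(396 + 540)(110 − 94) = 7488; ΔPS = ½(396 + 540)(140 − 110) = 14040.
Government spending = 46 × 540 = 24840.
DWL = ½ × 46 × (540 − 396) = 3312; fraction = 3312 / 24840 = 2/15.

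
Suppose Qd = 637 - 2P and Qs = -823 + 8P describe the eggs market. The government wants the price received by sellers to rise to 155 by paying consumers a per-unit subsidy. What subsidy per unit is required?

Required subsidy s = 45 per unit

At a seller price of 155, quantity supplied is -823 + 8·155 = 417.
Buyers absorb 417 only when they pay Pb with 637 − 2·Pb = 417, i.e. Pb = 110.
s = Ps − Pb = 155 − 110 = 45.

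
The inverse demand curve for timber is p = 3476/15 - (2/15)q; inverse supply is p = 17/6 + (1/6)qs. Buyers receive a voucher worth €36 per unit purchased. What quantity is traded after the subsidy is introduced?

Pre-subsidy: 3476/15 - (2/15)q = 17/6 + (1/6)q gives q* = 763 and p* = 130.
With the rebate, buyers effectively pay pb = ps − 36, where ps is the price sellers receive.
On the curves, pb = 3476/15 - (2/15)q and ps = 17/6 + (1/6)q; the wedge ps − pb = 36 gives 17/6 + (1/6)q − (3476/15 - (2/15)q) = 36, so q' = 883.
Then pb = 3476/15 − (2/15)·883 = 114 and ps = 17/6 + (1/6)·883 = 150.

q' = 883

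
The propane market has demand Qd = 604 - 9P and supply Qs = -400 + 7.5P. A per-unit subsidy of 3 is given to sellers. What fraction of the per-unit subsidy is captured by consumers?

Pre-subsidy: 604 - 9P = -400 + 7.5P gives P* = 2008/33, Q* = 620/11.
With the subsidy, sellers receive Ps = Pb + 3 for each unit, where Pb is the price buyers pay.
Supply in terms of Pb becomes Qs = -400 + 7.5(Pb + 3) = -377.5 + 7.5Pb. Setting this equal to demand: 604 - 9Pb = -377.5 + 7.5Pb, so Pb = 1963/33.
Sellers receive Ps = 1963/33 + 3 = 2062/33; Q' = 604 − 9·(1963/33) = 755/11.
Buyers' price falls by P* − Pb = 2008/33 − 1963/33 = 15/11; sellers' price rises by Ps − P* = 2062/33 − 2008/33 = 18/11.
So consumers capture (15/11)/3 = 5/11 of each unit of subsidy.

Consumer share = 5/11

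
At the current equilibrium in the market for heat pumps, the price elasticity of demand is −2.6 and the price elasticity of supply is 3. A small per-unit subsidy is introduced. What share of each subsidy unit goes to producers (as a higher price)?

For a small subsidy around the equilibrium, the benefit split depends on the relative slopes, which at a point are proportional to the elasticities.
Buyer share = εs/(εs + |εd|) = 3/(3 + 2.6) = 15/28; seller share = |εd|/(εs + |εd|) = 13/28.
So producers capture 13/28 of the subsidy.

Producer share = 13/28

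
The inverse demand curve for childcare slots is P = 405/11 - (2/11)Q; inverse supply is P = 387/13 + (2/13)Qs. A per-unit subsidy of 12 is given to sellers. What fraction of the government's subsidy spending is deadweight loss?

DWL / government spending = 143/454

Pre-subsidy: 405/11 - (2/11)Q = 387/13 + (2/13)Q gives Q* = 21 and P* = 33.
With the subsidy, sellers receive Ps = Pb + 12 for each unit, where Pb is the price buyers pay.
On the curves, Pb = 405/11 - (2/11)Q and Ps = 387/13 + (2/13)Q; the wedge Ps − Pb = 12 gives 387/13 + (2/13)Q − (405/11 - (2/11)Q) = 12, so Q' = 56.75.
Then Pb = 405/11 − (2/11)·56.75 = 26.5 and Ps = 387/13 + (2/13)·56.75 = 38.5.
ΔCS = ½(21 + 56.75)(33 − 26.5) = 252.6875; ΔPS = ½(21 + 56.75)(38.5 − 33) = 213.8125.
Government spending = 12 × 56.75 = 681.
DWL = ½ × 12 × (56.75 − 21) = 214.5; fraction = 214.5 / 681 = 143/454.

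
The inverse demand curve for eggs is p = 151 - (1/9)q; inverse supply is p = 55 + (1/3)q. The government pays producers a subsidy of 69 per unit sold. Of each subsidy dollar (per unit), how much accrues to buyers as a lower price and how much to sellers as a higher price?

Buyers gain 17.25 per unit; sellers gain 51.75 per unit

Pre-subsidy: 151 - (1/9)q = 55 + (1/3)q gives q* = 216 and p* = 127.
With the subsidy, sellers receive ps = pb + 69 for each unit, where pb is the price buyers pay.
On the curves, pb = 151 - (1/9)q and ps = 55 + (1/3)q; the wedge ps − pb = 69 gives 55 + (1/3)q − (151 - (1/9)q) = 69, so q' = 371.25.
Then pb = 151 − (1/9)·371.25 = 109.75 and ps = 55 + (1/3)·371.25 = 178.75.
Buyers' price falls by p* − pb = 127 − 109.75 = 17.25; sellers' price rises by ps − p* = 178.75 − 127 = 51.75.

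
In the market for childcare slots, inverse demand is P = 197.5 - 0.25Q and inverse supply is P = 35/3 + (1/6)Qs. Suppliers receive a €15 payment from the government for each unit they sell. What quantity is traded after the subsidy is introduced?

Pre-subsidy: 197.5 - 0.25Q = 35/3 + (1/6)Q gives Q* = 446 and P* = 86.
With the subsidy, sellers receive Ps = Pb + 15 for each unit, where Pb is the price buyers pay.
On the curves, Pb = 197.5 - 0.25Q and Ps = 35/3 + (1/6)Q; the wedge Ps − Pb = 15 gives 35/3 + (1/6)Q − (197.5 - 0.25Q) = 15, so Q' = 482.
Then Pb = 197.5 − 0.25·482 = 77 and Ps = 35/3 + (1/6)·482 = 92.

Q' = 482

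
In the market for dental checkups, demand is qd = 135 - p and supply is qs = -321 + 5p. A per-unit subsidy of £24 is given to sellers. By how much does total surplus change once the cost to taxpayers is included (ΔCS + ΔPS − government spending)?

Pre-subsidy: 135 - p = -321 + 5p gives p* = 76, q* = 59.
With the subsidy, sellers receive ps = pb + 24 for each unit, where pb is the price buyers pay.
Supply in terms of pb becomes qs = -321 + 5(pb + 24) = -201 + 5pb. Setting this equal to demand: 135 - pb = -201 + 5pb, so pb = 56.
Sellers receive ps = 56 + 24 = 80; q' = 135 − 1·56 = 79.
ΔCS = ½(59 + 79)(76 − 56) = 1380; ΔPS = ½(59 + 79)(80 − 76) = 276.
Government spending = 24 × 79 = 1896.
Net change = 1380 + 276 − 1896 = -240. The loss equals the DWL triangle ½·24·20.

Net change in total surplus = -£240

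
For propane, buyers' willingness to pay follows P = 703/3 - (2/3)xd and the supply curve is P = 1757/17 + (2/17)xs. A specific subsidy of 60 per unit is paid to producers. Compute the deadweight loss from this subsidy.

Deadweight loss = 2295

Pre-subsidy: 703/3 - (2/3)x = 1757/17 + (2/17)x gives x* = 167 and P* = 123.
With the subsidy, sellers receive Ps = Pb + 60 for each unit, where Pb is the price buyers pay.
On the curves, Pb = 703/3 - (2/3)x and Ps = 1757/17 + (2/17)x; the wedge Ps − Pb = 60 gives 1757/17 + (2/17)x − (703/3 - (2/3)x) = 60, so x' = 243.5.
Then Pb = 703/3 − (2/3)·243.5 = 72 and Ps = 1757/17 + (2/17)·243.5 = 132.
The subsidy expands output by 243.5 − 167 = 76.5 past the efficient level; on those units the gap between marginal cost and willingness to pay runs from 0 up to 60.
DWL = ½ × 60 × 76.5 = 2295.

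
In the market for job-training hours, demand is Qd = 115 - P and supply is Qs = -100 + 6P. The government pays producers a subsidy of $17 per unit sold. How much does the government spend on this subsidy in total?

Government cost = 11764/7

Pre-subsidy: 115 - P = -100 + 6P gives P* = 215/7, Q* = 590/7.
With the subsidy, sellers receive Ps = Pb + 17 for each unit, where Pb is the price buyers pay.
Supply in terms of Pb becomes Qs = -100 + 6(Pb + 17) = 2 + 6Pb. Setting this equal to demand: 115 - Pb = 2 + 6Pb, so Pb = 113/7.
Sellers receive Ps = 113/7 + 17 = 232/7; Q' = 115 − 1·(113/7) = 692/7.
Government outlay = subsidy × quantity = 17 × 692/7 = 11764/7.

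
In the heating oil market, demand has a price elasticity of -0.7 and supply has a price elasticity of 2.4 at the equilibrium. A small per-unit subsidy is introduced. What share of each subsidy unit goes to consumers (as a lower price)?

For a small subsidy around the equilibrium, the benefit split depends on the relative slopes, which at a point are proportional to the elasticities.
Buyer share = εs/(εs + |εd|) = 2.4/(2.4 + 0.7) = 24/31; seller share = |εd|/(εs + |εd|) = 7/31.

Consumer share = 24/31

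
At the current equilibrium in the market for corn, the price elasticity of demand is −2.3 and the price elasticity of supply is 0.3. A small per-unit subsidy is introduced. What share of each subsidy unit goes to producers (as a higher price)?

For a small subsidy around the equilibrium, the benefit split depends on the relative slopes, which at a point are proportional to the elasticities.
Buyer share = εs/(εs + |εd|) = 0.3/(0.3 + 2.3) = 3/26; seller share = |εd|/(εs + |εd|) = 23/26.
So producers capture 23/26 of the subsidy.

Producer share = 23/26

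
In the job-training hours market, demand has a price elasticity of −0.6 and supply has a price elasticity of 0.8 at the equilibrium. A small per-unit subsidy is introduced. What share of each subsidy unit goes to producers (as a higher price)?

For a small subsidy around the equilibrium, the benefit split depends on the relative slopes, which at a point are proportional to the elasticities.
Buyer share = εs/(εs + |εd|) = 0.8/(0.8 + 0.6) = 4/7; seller share = |εd|/(εs + |εd|) = 3/7.
So producers capture 3/7 of the subsidy.

Producer share = 3/7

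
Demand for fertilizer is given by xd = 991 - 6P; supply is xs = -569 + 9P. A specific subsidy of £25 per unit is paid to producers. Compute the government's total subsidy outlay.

Pre-subsidy: 991 - 6P = -569 + 9P gives P* = 104, x* = 367.
With the subsidy, sellers receive Ps = Pb + 25 for each unit, where Pb is the price buyers pay.
Supply in terms of Pb becomes xs = -569 + 9(Pb + 25) = -344 + 9Pb. Setting this equal to demand: 991 - 6Pb = -344 + 9Pb, so Pb = 89.
Sellers receive Ps = 89 + 25 = 114; x' = 991 − 6·89 = 457.
Government outlay = subsidy × quantity = 25 × 457 = 11425.

Government cost = £11425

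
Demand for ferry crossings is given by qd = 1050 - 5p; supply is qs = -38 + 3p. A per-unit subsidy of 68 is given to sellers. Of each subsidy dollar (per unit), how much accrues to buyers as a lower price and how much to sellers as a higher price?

Pre-subsidy: 1050 - 5p = -38 + 3p gives p* = 136, q* = 370.
With the subsidy, sellers receive ps = pb + 68 for each unit, where pb is the price buyers pay.
Supply in terms of pb becomes qs = -38 + 3(pb + 68) = 166 + 3pb. Setting this equal to demand: 1050 - 5pb = 166 + 3pb, so pb = 110.5.
Sellers receive ps = 110.5 + 68 = 178.5; q' = 1050 − 5·110.5 = 497.5.
Buyers' price falls by p* − pb = 136 − 110.5 = 25.5; sellers' price rises by ps − p* = 178.5 − 136 = 42.5.

Buyers gain 25.5 per unit; sellers gain 42.5 per unit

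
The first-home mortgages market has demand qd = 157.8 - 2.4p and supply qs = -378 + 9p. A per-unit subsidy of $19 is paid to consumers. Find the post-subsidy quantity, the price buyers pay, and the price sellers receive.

q' = 81; buyers pay $32; sellers receive $51

Pre-subsidy: 157.8 - 2.4p = -378 + 9p gives p* = 47, q* = 45.
With the rebate, buyers effectively pay pb = ps − 19, where ps is the price sellers receive.
Demand in terms of ps becomes qd = 157.8 − 2.4(ps − 19) = 203.4 - 2.4ps. Setting this equal to supply: 203.4 - 2.4ps = -378 + 9ps, so ps = 51.
Buyers pay pb = 51 − 19 = 32; q' = -378 + 9·51 = 81.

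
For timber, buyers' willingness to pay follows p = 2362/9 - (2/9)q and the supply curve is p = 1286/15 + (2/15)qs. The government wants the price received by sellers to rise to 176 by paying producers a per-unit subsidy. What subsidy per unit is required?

Required subsidy s = 64 per unit

At a seller price of 176, quantity supplied is -643 + 7.5·176 = 677.
Buyers absorb 677 only when they pay pb = 2362/9 − (2/9)·677 = 112.
s = ps − pb = 176 − 112 = 64.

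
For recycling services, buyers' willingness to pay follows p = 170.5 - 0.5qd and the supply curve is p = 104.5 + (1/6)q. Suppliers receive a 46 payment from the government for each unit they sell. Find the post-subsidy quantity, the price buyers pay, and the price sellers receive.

Pre-subsidy: 170.5 - 0.5q = 104.5 + (1/6)q gives q* = 99 and p* = 121.
With the subsidy, sellers receive ps = pb + 46 for each unit, where pb is the price buyers pay.
On the curves, pb = 170.5 - 0.5q and ps = 104.5 + (1/6)q; the wedge ps − pb = 46 gives 104.5 + (1/6)q − (170.5 - 0.5q) = 46, so q' = 168.
Then pb = 170.5 − 0.5·168 = 86.5 and ps = 104.5 + (1/6)·168 = 132.5.

q' = 168; buyers pay 86.5; sellers receive 132.5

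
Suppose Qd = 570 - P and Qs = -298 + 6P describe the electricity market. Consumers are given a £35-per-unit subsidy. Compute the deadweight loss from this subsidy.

Deadweight loss = £525

Pre-subsidy: 570 - P = -298 + 6P gives P* = 124, Q* = 446.
With the rebate, buyers effectively pay Pb = Ps − 35, where Ps is the price sellers receive.
Demand in terms of Ps becomes Qd = 570 − 1(Ps − 35) = 605 - Ps. Setting this equal to supply: 605 - Ps = -298 + 6Ps, so Ps = 129.
Buyers pay Pb = 129 − 35 = 94; Q' = -298 + 6·129 = 476.
The subsidy expands output by 476 − 446 = 30 past the efficient level; on those units the gap between marginal cost and willingness to pay runs from 0 up to 35.
DWL = ½ × 35 × 30 = 525.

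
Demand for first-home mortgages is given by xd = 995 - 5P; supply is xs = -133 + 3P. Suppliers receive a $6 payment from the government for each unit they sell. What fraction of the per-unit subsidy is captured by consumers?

Pre-subsidy: 995 - 5P = -133 + 3P gives P* = 141, x* = 290.
With the subsidy, sellers receive Ps = Pb + 6 for each unit, where Pb is the price buyers pay.
Supply in terms of Pb becomes xs = -133 + 3(Pb + 6) = -115 + 3Pb. Setting this equal to demand: 995 - 5Pb = -115 + 3Pb, so Pb = 138.75.
Sellers receive Ps = 138.75 + 6 = 144.75; x' = 995 − 5·138.75 = 301.25.
Buyers' price falls by P* − Pb = 141 − 138.75 = 2.25; sellers' price rises by Ps − P* = 144.75 − 141 = 3.75.
So consumers capture 2.25/6 = 0.375 of each unit of subsidy.

Consumer share = 0.375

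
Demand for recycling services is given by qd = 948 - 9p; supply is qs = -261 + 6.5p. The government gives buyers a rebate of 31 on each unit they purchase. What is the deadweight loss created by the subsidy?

Deadweight loss = 1813.5

Pre-subsidy: 948 - 9p = -261 + 6.5p gives p* = 78, q* = 246.
With the rebate, buyers effectively pay pb = ps − 31, where ps is the price sellers receive.
Demand in terms of ps becomes qd = 948 − 9(ps − 31) = 1227 - 9ps. Setting this equal to supply: 1227 - 9ps = -261 + 6.5ps, so ps = 96.
Buyers pay pb = 96 − 31 = 65; q' = -261 + 6.5·96 = 363.
The subsidy expands output by 363 − 246 = 117 past the efficient level; on those units the gap between marginal cost and willingness to pay runs from 0 up to 31.
DWL = ½ × 31 × 117 = 1813.5.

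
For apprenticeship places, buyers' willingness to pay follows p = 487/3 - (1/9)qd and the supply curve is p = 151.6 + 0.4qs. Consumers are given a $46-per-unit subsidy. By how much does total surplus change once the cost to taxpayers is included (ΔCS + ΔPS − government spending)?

Pre-subsidy: 487/3 - (1/9)q = 151.6 + 0.4q gives q* = 21 and p* = 160.
With the rebate, buyers effectively pay pb = ps − 46, where ps is the price sellers receive.
On the curves, pb = 487/3 - (1/9)q and ps = 151.6 + 0.4q; the wedge ps − pb = 46 gives 151.6 + 0.4q − (487/3 - (1/9)q) = 46, so q' = 111.
Then pb = 487/3 − (1/9)·111 = 150 and ps = 151.6 + 0.4·111 = 196.
ΔCS = ½(21 + 111)(160 − 150) = 660; ΔPS = ½(21 + 111)(196 − 160) = 2376.
Government spending = 46 × 111 = 5106.
Net change = 660 + 2376 − 5106 = -2070. The loss equals the DWL triangle ½·46·90.

Net change in total surplus = -$2070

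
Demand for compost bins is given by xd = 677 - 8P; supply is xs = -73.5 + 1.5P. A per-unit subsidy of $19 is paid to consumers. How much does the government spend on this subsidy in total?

Pre-subsidy: 677 - 8P = -73.5 + 1.5P gives P* = 79, x* = 45.
With the rebate, buyers effectively pay Pb = Ps − 19, where Ps is the price sellers receive.
Demand in terms of Ps becomes xd = 677 − 8(Ps − 19) = 829 - 8Ps. Setting this equal to supply: 829 - 8Ps = -73.5 + 1.5Ps, so Ps = 95.
Buyers pay Pb = 95 − 19 = 76; x' = -73.5 + 1.5·95 = 69.
Government outlay = subsidy × quantity = 19 × 69 = 1311.

Government cost = $1311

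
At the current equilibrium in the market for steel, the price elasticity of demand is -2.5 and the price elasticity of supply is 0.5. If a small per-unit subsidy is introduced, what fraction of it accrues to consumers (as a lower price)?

Consumer share = 1/6

For a small subsidy around the equilibrium, the benefit split depends on the relative slopes, which at a point are proportional to the elasticities.
Buyer share = εs/(εs + |εd|) = 0.5/(0.5 + 2.5) = 1/6; seller share = |εd|/(εs + |εd|) = 5/6.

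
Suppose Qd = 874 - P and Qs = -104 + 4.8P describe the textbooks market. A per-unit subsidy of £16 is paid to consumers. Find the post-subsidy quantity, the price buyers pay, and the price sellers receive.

Q' = 20840/29; buyers pay 4506/29; sellers receive 4970/29

Pre-subsidy: 874 - P = -104 + 4.8P gives P* = 4890/29, Q* = 20456/29.
With the rebate, buyers effectively pay Pb = Ps − 16, where Ps is the price sellers receive.
Demand in terms of Ps becomes Qd = 874 − 1(Ps − 16) = 890 - Ps. Setting this equal to supply: 890 - Ps = -104 + 4.8Ps, so Ps = 4970/29.
Buyers pay Pb = 4970/29 − 16 = 4506/29; Q' = -104 + 4.8·(4970/29) = 20840/29.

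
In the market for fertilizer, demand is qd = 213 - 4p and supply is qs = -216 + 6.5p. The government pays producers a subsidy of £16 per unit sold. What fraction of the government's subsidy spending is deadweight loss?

DWL / government spending = 416/1873

Pre-subsidy: 213 - 4p = -216 + 6.5p gives p* = 286/7, q* = 347/7.
With the subsidy, sellers receive ps = pb + 16 for each unit, where pb is the price buyers pay.
Supply in terms of pb becomes qs = -216 + 6.5(pb + 16) = -112 + 6.5pb. Setting this equal to demand: 213 - 4pb = -112 + 6.5pb, so pb = 650/21.
Sellers receive ps = 650/21 + 16 = 986/21; q' = 213 − 4·(650/21) = 1873/21.
ΔCS = ½(347/7 + 1873/21)(286/7 − 650/21) = 303056/441; ΔPS = ½(347/7 + 1873/21)(986/21 − 286/7) = 186496/441.
Government spending = 16 × 1873/21 = 29968/21.
DWL = ½ × 16 × (1873/21 − 347/7) = 6656/21; fraction = (6656/21) / (29968/21) = 416/1873.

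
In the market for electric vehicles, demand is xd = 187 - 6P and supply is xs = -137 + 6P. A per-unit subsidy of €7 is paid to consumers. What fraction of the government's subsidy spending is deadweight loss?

DWL / government spending = 21/92

Pre-subsidy: 187 - 6P = -137 + 6P gives P* = 27, x* = 25.
With the rebate, buyers effectively pay Pb = Ps − 7, where Ps is the price sellers receive.
Demand in terms of Ps becomes xd = 187 − 6(Ps − 7) = 229 - 6Ps. Setting this equal to supply: 229 - 6Ps = -137 + 6Ps, so Ps = 30.5.
Buyers pay Pb = 30.5 − 7 = 23.5; x' = -137 + 6·30.5 = 46.
ΔCS = ½(25 + 46)(27 − 23.5) = 124.25; ΔPS = ½(25 + 46)(30.5 − 27) = 124.25.
Government spending = 7 × 46 = 322.
DWL = ½ × 7 × (46 − 25) = 73.5; fraction = 73.5 / 322 = 21/92.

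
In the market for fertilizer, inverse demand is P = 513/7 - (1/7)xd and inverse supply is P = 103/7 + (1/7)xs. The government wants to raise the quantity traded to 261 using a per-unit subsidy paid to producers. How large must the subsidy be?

At x = 261, from the demand curve buyers pay Pb = 513/7 − (1/7)·261 = 36; from the supply curve sellers need Ps = 103/7 + (1/7)·261 = 52.
The subsidy must fill the gap: s = Ps − Pb = 52 − 36 = 16.

Required subsidy s = 16 per unit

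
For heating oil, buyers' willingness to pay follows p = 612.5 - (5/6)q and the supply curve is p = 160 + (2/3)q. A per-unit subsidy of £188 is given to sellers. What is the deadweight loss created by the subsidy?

Pre-subsidy: 612.5 - (5/6)q = 160 + (2/3)q gives q* = 905/3 and p* = 3250/9.
With the subsidy, sellers receive ps = pb + 188 for each unit, where pb is the price buyers pay.
On the curves, pb = 612.5 - (5/6)q and ps = 160 + (2/3)q; the wedge ps − pb = 188 gives 160 + (2/3)q − (612.5 - (5/6)q) = 188, so q' = 427.
Then pb = 612.5 − (5/6)·427 = 770/3 and ps = 160 + (2/3)·427 = 1334/3.
The subsidy expands output by 427 − 905/3 = 376/3 past the efficient level; on those units the gap between marginal cost and willingness to pay runs from 0 up to 188.
DWL = ½ × 188 × 376/3 = 35344/3.

Deadweight loss = 35344/3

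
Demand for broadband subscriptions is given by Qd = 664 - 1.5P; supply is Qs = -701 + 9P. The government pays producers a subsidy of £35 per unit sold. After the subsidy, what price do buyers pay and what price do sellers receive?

Buyers pay £100; sellers receive £135

Pre-subsidy: 664 - 1.5P = -701 + 9P gives P* = 130, Q* = 469.
With the subsidy, sellers receive Ps = Pb + 35 for each unit, where Pb is the price buyers pay.
Supply in terms of Pb becomes Qs = -701 + 9(Pb + 35) = -386 + 9Pb. Setting this equal to demand: 664 - 1.5Pb = -386 + 9Pb, so Pb = 100.
Sellers receive Ps = 100 + 35 = 135; Q' = 664 − 1.5·100 = 514.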